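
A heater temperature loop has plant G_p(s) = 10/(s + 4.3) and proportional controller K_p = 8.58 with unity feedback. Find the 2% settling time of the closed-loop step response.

Closed-loop transfer function: T(s) = K_p·G_p(s)/(1 + K_p·G_p(s)) = 85.8/(s + 4.3 + 85.8) = 85.8/(s + 90.1).
Time constant τ = 1/90.1 = 0.0111 s, so the 2% settling time is about 4τ = 0.0444 s.

T_s ≈ 0.0444 s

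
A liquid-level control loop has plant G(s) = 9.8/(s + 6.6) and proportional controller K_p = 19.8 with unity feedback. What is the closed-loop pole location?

s = -200.6

Closed-loop transfer function: T(s) = K_p·G(s)/(1 + K_p·G(s)) = 194/(s + 6.6 + 194) = 194/(s + 200.6).
The closed-loop pole is at s = −200.6.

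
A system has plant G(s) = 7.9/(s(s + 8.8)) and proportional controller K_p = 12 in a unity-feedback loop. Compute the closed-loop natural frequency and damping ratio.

ω_n = 9.74 rad/s, ζ = 0.452

The closed-loop denominator is s(s+8.8) + 12·7.9 = s² + 8.8s + 94.8.
So ω_n² = 94.8 ⇒ ω_n = 9.737 rad/s, and ζ = 8.8/(2ω_n) = 0.452.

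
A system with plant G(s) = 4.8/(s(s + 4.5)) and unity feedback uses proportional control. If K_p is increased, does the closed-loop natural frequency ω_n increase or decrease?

ω_n = √(4.8·K_p), which grows with K_p.

increase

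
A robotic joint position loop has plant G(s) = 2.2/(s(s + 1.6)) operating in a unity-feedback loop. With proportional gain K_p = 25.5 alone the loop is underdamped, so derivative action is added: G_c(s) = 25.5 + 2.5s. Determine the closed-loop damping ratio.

ζ = 0.474

Forward path: (25.5 + 2.5s)·2.2/(s(s+1.6)). The closed-loop characteristic equation is s² + (1.6 + 2.2·2.5)s + 2.2·25.5 = 0.
That is s² + 7.1s + 56.1 = 0, so ω_n = 7.49 rad/s and ζ = 7.1/(2·7.49) = 0.474.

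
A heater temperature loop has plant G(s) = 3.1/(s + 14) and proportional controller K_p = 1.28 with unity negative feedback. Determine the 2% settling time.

T_s ≈ 0.223 s

Closed-loop transfer function: T(s) = K_p·G(s)/(1 + K_p·G(s)) = 3.968/(s + 14 + 3.968) = 3.968/(s + 17.97).
Time constant τ = 1/17.97 = 0.05565 s, so the 2% settling time is about 4τ = 0.223 s.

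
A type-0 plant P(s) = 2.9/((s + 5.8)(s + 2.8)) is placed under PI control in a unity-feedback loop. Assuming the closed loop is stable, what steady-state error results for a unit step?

0

The PI controller's integrator makes the forward path type 1, so e_ss to a step is zero.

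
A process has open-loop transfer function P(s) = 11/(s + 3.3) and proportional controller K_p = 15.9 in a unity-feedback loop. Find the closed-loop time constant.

τ = 0.00561 s

Closed-loop transfer function: T(s) = K_p·P(s)/(1 + K_p·P(s)) = 174.9/(s + 3.3 + 174.9) = 174.9/(s + 178.2).
Time constant τ = 1/178.2 = 0.00561 s.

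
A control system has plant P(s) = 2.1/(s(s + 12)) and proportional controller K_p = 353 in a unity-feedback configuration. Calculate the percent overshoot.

From 1 + K_pP(s) = 0: s² + 12s + 741.3 = 0 ⇒ ω_n = 27.23, ζ = 0.2204.
%OS = 100·exp(−πζ/√(1−ζ²)) = 100·exp(−π·0.2204/√0.9514) = 49.2%.

49.2%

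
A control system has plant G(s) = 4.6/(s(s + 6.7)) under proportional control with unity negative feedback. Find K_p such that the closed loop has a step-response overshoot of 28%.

From %OS = 100·exp(−πζ/√(1−ζ²)) = 28%, ζ = −ln(0.28)/√(π²+ln²(0.28)) = 0.3755.
Characteristic equation s² + 6.7s + 4.6K_p = 0 gives ζ = 6.7/(2√(4.6K_p)).
Setting ζ = 0.3755: √(4.6K_p) = 6.7/(2·0.3755) = 8.92, so K_p = 79.58/4.6 = 17.3.

K_p = 17.3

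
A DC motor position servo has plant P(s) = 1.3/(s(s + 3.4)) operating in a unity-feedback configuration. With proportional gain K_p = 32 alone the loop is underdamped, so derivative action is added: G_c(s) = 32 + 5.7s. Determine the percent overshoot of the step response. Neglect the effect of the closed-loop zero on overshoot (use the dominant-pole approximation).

Forward path: (32 + 5.7s)·1.3/(s(s+3.4)). The closed-loop characteristic equation is s² + (3.4 + 1.3·5.7)s + 1.3·32 = 0.
That is s² + 10.81s + 41.6 = 0, so ω_n = 6.45 rad/s and ζ = 10.81/(2·6.45) = 0.838.
%OS = 100·exp(−πζ/√(1−ζ²)) = 0.803%.

0.803%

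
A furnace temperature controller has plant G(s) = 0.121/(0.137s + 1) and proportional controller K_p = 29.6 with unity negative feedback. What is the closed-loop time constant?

τ = 0.0299 s

Closed loop: T(s) = K_p·G/(1+K_p·G) = 3.582/(0.137s + 1 + 3.582), with pole at s = −(1 + 3.582)/0.137 = −33.44.
Closed-loop time constant τ = 1/33.44 = 0.0299 s.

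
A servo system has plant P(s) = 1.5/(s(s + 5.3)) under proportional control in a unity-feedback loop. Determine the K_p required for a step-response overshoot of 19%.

K_p = 21.4

From %OS = 100·exp(−πζ/√(1−ζ²)) = 19%, ζ = −ln(0.19)/√(π²+ln²(0.19)) = 0.4673.
Characteristic equation s² + 5.3s + 1.5K_p = 0 gives ζ = 5.3/(2√(1.5K_p)).
Setting ζ = 0.4673: √(1.5K_p) = 5.3/(2·0.4673) = 5.67, so K_p = 32.15/1.5 = 21.4.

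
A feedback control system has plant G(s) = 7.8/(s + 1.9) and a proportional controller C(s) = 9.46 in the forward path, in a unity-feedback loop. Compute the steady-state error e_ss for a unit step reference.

0.0251

The loop is type 0. Static position error constant K_pos = C(0)·G(0) = 9.46·4.105 = 38.84.
Steady-state error to a unit step: e_ss = 1/(1+K_pos) = 1/39.84 = 0.0251.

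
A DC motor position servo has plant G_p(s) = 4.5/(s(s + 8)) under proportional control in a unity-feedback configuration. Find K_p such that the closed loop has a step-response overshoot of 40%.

From %OS = 100·exp(−πζ/√(1−ζ²)) = 40%, ζ = −ln(0.4)/√(π²+ln²(0.4)) = 0.28.
Characteristic equation s² + 8s + 4.5K_p = 0 gives ζ = 8/(2√(4.5K_p)).
Setting ζ = 0.28: √(4.5K_p) = 8/(2·0.28) = 14.29, so K_p = 204.1/4.5 = 45.4.

K_p = 45.4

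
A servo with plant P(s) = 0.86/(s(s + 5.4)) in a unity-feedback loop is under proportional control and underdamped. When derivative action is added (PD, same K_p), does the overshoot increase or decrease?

decrease

With PD the characteristic equation becomes s² + (a + K·K_d)s + K·K_p = 0; the damping term grows, ζ rises, overshoot falls.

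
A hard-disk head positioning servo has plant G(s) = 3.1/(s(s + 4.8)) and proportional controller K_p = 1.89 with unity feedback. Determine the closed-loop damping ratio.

ζ = 0.992

With unity feedback the closed-loop characteristic equation is s² + 4.8s + 1.89·3.1 = s² + 4.8s + 5.859 = 0.
Matching s² + 2ζω_n s + ω_n²: ω_n = √5.859 = 2.421 rad/s and 2ζω_n = 4.8, so ζ = 4.8/(2·2.421) = 0.992.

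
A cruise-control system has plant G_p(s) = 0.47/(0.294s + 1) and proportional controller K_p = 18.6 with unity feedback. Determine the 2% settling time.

Closed loop: T(s) = K_p·G_p/(1+K_p·G_p) = 8.742/(0.294s + 1 + 8.742), with pole at s = −(1 + 8.742)/0.294 = −33.14.
τ = 1/33.14 = 0.03018 s, so 2% settling time ≈ 4τ = 0.121 s.

T_s ≈ 0.121 s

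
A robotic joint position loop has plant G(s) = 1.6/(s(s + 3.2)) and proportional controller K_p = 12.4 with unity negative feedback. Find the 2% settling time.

T_s ≈ 2.5 s

Closed-loop characteristic equation: s² + 3.2s + 19.84 = 0, so ω_n = 4.454 rad/s and ζ = 3.2/(2·4.454) = 0.3592.
2% settling time T_s ≈ 4/(ζω_n) = 4/1.6 = 2.5 s.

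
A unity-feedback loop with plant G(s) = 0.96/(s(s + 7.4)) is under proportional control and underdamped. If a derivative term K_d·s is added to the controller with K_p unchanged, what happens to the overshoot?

decrease

The derivative term adds K·K_d to the s-coefficient of the characteristic equation, raising 2ζω_n while ω_n is unchanged; ζ increases, so overshoot decreases.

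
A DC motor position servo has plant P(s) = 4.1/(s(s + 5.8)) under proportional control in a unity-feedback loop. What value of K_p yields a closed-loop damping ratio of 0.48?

Closed-loop characteristic equation: s² + 5.8s + K_p·4.1 = 0.
So ω_n = √(4.1K_p) and 2ζω_n = 5.8, giving ζ = 5.8/(2√(4.1K_p)).
Setting ζ = 0.48: √(4.1K_p) = 5.8/(2·0.48) = 6.042, so K_p = 36.5/4.1 = 8.9.

K_p = 8.9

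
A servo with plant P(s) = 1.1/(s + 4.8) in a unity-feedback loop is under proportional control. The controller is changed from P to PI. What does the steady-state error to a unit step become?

0

Adding integral action puts a pole at s = 0 in the forward path, raising the system type to 1; a type-1 loop has zero steady-state error to a step.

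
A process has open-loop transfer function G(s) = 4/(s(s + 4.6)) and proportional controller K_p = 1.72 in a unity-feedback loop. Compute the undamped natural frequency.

ω_n = 2.62 rad/s

With unity feedback the closed-loop characteristic equation is s² + 4.6s + 1.72·4 = s² + 4.6s + 6.88 = 0.
So ω_n² = 6.88 ⇒ ω_n = 2.623 rad/s, and ζ = 4.6/(2ω_n) = 0.877.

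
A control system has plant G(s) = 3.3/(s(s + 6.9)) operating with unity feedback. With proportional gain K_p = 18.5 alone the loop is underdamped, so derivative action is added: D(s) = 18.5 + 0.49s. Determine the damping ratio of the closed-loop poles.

Forward path: (18.5 + 0.49s)·3.3/(s(s+6.9)). The closed-loop characteristic equation is s² + (6.9 + 3.3·0.49)s + 3.3·18.5 = 0.
That is s² + 8.517s + 61.05 = 0, so ω_n = 7.813 rad/s and ζ = 8.517/(2·7.813) = 0.545.

ζ = 0.545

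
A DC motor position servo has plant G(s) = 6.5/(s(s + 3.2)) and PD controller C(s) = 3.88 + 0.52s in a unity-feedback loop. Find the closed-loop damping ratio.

Forward path: (3.88 + 0.52s)·6.5/(s(s+3.2)). The closed-loop characteristic equation is s² + (3.2 + 6.5·0.52)s + 6.5·3.88 = 0.
That is s² + 6.58s + 25.22 = 0, so ω_n = 5.022 rad/s and ζ = 6.58/(2·5.022) = 0.6551.

ζ = 0.655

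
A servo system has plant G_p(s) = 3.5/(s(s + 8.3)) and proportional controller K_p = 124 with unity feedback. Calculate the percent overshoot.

From 1 + K_pG_p(s) = 0: s² + 8.3s + 434 = 0 ⇒ ω_n = 20.83, ζ = 0.1992.
%OS = 100·exp(−πζ/√(1−ζ²)) = 100·exp(−π·0.1992/√0.9603) = 52.8%.

52.8%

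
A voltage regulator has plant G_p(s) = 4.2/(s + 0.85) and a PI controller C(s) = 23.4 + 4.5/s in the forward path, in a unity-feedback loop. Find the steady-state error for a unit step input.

0

The open loop C(s)G_p(s) has a pole at the origin (type 1), so the static position error constant is infinite and e_ss = 1/(1+∞) = 0.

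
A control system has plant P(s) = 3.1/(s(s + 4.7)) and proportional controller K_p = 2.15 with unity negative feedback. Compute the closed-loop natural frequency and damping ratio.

ω_n = 2.58 rad/s, ζ = 0.91

The closed-loop denominator is s(s+4.7) + 2.15·3.1 = s² + 4.7s + 6.665.
So ω_n² = 6.665 ⇒ ω_n = 2.582 rad/s, and ζ = 4.7/(2ω_n) = 0.91.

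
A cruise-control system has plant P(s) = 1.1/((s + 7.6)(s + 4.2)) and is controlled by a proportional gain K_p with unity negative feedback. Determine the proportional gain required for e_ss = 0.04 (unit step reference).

The loop is type 0, so e_ss(step) = 1/(1 + K_pos) with K_pos = K_p·P(0).
P(0) = 0.03446. Require 1/(1 + K_p·0.03446) = 0.04, so 1 + 0.03446·K_p = 25.
K_p = (25 − 1)/0.03446 = 696.

K_p = 696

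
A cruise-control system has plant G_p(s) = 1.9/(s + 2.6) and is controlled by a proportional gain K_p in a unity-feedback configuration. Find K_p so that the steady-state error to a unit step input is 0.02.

The loop is type 0, so e_ss(step) = 1/(1 + K_pos) with K_pos = K_p·G_p(0).
G_p(0) = 0.7308. Require 1/(1 + K_p·0.7308) = 0.02, so 1 + 0.7308·K_p = 50.
K_p = (50 − 1)/0.7308 = 67.1.

K_p = 67.1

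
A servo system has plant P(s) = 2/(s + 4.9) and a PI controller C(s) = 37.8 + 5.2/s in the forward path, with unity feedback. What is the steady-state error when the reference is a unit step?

0

The open loop C(s)P(s) has a pole at the origin (type 1), so the static position error constant is infinite and e_ss = 1/(1+∞) = 0.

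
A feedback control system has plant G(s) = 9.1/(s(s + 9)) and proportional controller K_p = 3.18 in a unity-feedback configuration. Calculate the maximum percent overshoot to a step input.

Closed-loop characteristic equation: s² + 9s + 28.94 = 0, so ω_n = 5.379 rad/s and ζ = 9/(2·5.379) = 0.8365.
%OS = 100·exp(−πζ/√(1−ζ²)) = 100·exp(−π·0.8365/√0.3002) = 0.826%.

0.826%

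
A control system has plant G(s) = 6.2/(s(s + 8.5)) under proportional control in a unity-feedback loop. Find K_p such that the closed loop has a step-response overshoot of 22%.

K_p = 15.5

From %OS = 100·exp(−πζ/√(1−ζ²)) = 22%, ζ = −ln(0.22)/√(π²+ln²(0.22)) = 0.4342.
Characteristic equation s² + 8.5s + 6.2K_p = 0 gives ζ = 8.5/(2√(6.2K_p)).
Setting ζ = 0.4342: √(6.2K_p) = 8.5/(2·0.4342) = 9.789, so K_p = 95.82/6.2 = 15.5.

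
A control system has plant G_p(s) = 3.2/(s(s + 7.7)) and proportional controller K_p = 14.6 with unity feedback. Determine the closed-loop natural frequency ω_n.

ω_n = 6.84 rad/s

1 + K_p·G_p(s) = 0 gives s² + 7.7s + 46.72 = 0.
So ω_n² = 46.72 ⇒ ω_n = 6.835 rad/s, and ζ = 7.7/(2ω_n) = 0.563.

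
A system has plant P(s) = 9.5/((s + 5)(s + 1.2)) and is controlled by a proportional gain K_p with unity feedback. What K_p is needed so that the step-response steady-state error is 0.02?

For a type-0 loop with proportional control, e_ss = 1/(1 + K_p·P(0)).
P(0) = 1.583. Require 1/(1 + K_p·1.583) = 0.02, so 1 + 1.583·K_p = 50.
K_p = (50 − 1)/1.583 = 30.9.

K_p = 30.9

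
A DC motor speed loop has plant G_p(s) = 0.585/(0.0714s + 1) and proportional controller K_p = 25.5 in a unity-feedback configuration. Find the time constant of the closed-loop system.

τ = 0.00449 s

Closed loop: T(s) = K_p·G_p/(1+K_p·G_p) = 14.92/(0.0714s + 1 + 14.92), with pole at s = −(1 + 14.92)/0.0714 = −222.9.
Closed-loop time constant τ = 1/222.9 = 0.00449 s.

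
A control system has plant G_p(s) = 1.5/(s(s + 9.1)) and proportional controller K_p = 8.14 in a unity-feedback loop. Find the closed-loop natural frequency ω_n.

1 + K_p·G_p(s) = 0 gives s² + 9.1s + 12.21 = 0.
So ω_n² = 12.21 ⇒ ω_n = 3.494 rad/s, and ζ = 9.1/(2ω_n) = 1.3.

ω_n = 3.49 rad/s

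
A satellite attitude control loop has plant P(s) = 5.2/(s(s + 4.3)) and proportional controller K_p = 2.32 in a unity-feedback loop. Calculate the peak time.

Closed-loop characteristic equation: s² + 4.3s + 12.06 = 0, so ω_n = 3.473 rad/s and ζ = 4.3/(2·3.473) = 0.619.
Damped frequency ω_d = ω_n√(1−ζ²) = 2.728 rad/s, so peak time T_p = π/ω_d = 1.15 s.

T_p = 1.15 s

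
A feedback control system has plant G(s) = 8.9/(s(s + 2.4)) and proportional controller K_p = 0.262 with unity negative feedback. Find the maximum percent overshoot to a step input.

Closed-loop characteristic equation: s² + 2.4s + 2.332 = 0, so ω_n = 1.527 rad/s and ζ = 2.4/(2·1.527) = 0.7858.
%OS = 100·exp(−πζ/√(1−ζ²)) = 100·exp(−π·0.7858/√0.3825) = 1.85%.

1.85%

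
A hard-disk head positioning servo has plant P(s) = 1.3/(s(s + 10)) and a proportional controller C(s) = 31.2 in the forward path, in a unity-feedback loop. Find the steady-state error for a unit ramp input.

The loop has one pole at the origin (type 1). Velocity error constant K_v = lim_{s→0} s·C(s)P(s) = 31.2·1.3/10 = 4.056.
Steady-state error to a unit ramp: e_ss = 1/K_v = 0.247.

0.247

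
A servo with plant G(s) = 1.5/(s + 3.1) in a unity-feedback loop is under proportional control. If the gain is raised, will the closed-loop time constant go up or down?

decrease

Closed-loop pole is at s = −(3.1+K_p·1.5); larger K_p moves it further left, so τ = 1/(3.1+K_p·1.5) decreases.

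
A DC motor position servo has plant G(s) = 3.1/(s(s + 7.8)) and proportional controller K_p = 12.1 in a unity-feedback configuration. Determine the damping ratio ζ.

ζ = 0.637

The closed-loop denominator is s(s+7.8) + 12.1·3.1 = s² + 7.8s + 37.51.
Matching s² + 2ζω_n s + ω_n²: ω_n = √37.51 = 6.125 rad/s and 2ζω_n = 7.8, so ζ = 7.8/(2·6.125) = 0.637.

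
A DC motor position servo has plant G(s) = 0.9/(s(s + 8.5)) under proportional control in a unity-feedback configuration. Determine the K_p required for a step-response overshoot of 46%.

From %OS = 100·exp(−πζ/√(1−ζ²)) = 46%, ζ = −ln(0.46)/√(π²+ln²(0.46)) = 0.24.
Characteristic equation s² + 8.5s + 0.9K_p = 0 gives ζ = 8.5/(2√(0.9K_p)).
Setting ζ = 0.24: √(0.9K_p) = 8.5/(2·0.24) = 17.71, so K_p = 313.7/0.9 = 349.

K_p = 349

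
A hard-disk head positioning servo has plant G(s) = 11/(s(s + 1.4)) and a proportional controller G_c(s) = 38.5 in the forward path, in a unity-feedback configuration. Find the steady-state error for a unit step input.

0

The open loop G_c(s)G(s) has a pole at the origin (type 1), so the static position error constant is infinite and e_ss = 1/(1+∞) = 0.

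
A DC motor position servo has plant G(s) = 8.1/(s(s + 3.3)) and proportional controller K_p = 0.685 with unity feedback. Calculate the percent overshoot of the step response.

4.58%

From 1 + K_pG(s) = 0: s² + 3.3s + 5.548 = 0 ⇒ ω_n = 2.356, ζ = 0.7005.
%OS = 100·exp(−πζ/√(1−ζ²)) = 100·exp(−π·0.7005/√0.5093) = 4.58%.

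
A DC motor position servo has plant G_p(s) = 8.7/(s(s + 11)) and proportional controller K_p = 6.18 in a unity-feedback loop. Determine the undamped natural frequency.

1 + K_p·G_p(s) = 0 gives s² + 11s + 53.77 = 0.
So ω_n² = 53.77 ⇒ ω_n = 7.333 rad/s, and ζ = 11/(2ω_n) = 0.75.

ω_n = 7.33 rad/s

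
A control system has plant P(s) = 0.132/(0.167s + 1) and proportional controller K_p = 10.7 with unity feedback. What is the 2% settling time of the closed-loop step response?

T_s ≈ 0.277 s

Closed loop: T(s) = K_p·P/(1+K_p·P) = 1.412/(0.167s + 1 + 1.412), with pole at s = −(1 + 1.412)/0.167 = −14.45.
τ = 1/14.45 = 0.06923 s, so 2% settling time ≈ 4τ = 0.277 s.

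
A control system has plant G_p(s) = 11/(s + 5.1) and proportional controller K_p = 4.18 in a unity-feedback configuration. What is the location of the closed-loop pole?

Closed-loop transfer function: T(s) = K_p·G_p(s)/(1 + K_p·G_p(s)) = 45.98/(s + 5.1 + 45.98) = 45.98/(s + 51.08).
The closed-loop pole is at s = −51.08.

s = -51.08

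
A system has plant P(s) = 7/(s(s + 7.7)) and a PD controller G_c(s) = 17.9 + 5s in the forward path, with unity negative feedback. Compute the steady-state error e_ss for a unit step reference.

0

The open loop G_c(s)P(s) has a pole at the origin (type 1), so the static position error constant is infinite and e_ss = 1/(1+∞) = 0.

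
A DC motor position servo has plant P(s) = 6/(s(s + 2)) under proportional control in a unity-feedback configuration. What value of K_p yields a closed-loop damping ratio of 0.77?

Closed-loop characteristic equation: s² + 2s + K_p·6 = 0.
So ω_n = √(6K_p) and 2ζω_n = 2, giving ζ = 2/(2√(6K_p)).
Setting ζ = 0.77: √(6K_p) = 2/(2·0.77) = 1.299, so K_p = 1.687/6 = 0.281.

K_p = 0.281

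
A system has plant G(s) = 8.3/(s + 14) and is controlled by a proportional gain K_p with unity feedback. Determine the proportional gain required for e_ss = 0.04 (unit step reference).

The loop is type 0, so e_ss(step) = 1/(1 + K_pos) with K_pos = K_p·G(0).
G(0) = 0.5929. Require 1/(1 + K_p·0.5929) = 0.04, so 1 + 0.5929·K_p = 25.
K_p = (25 − 1)/0.5929 = 40.5.

K_p = 40.5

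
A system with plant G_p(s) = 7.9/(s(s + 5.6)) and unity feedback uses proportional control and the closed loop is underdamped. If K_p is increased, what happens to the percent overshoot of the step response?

ζ = 5.6/(2√(7.9K_p)) decreases as K_p grows; lower damping means more overshoot.

increase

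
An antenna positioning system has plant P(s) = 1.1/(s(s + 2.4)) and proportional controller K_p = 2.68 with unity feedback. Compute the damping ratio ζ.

The closed-loop denominator is s(s+2.4) + 2.68·1.1 = s² + 2.4s + 2.948.
Matching s² + 2ζω_n s + ω_n²: ω_n = √2.948 = 1.717 rad/s and 2ζω_n = 2.4, so ζ = 2.4/(2·1.717) = 0.699.

ζ = 0.699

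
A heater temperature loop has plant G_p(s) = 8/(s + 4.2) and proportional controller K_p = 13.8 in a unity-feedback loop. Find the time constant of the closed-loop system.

Closed-loop transfer function: T(s) = K_p·G_p(s)/(1 + K_p·G_p(s)) = 110.4/(s + 4.2 + 110.4) = 110.4/(s + 114.6).
Time constant τ = 1/114.6 = 0.00873 s.

τ = 0.00873 s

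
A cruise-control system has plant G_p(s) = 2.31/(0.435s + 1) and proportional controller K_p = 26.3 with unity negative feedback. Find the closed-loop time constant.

Closed loop: T(s) = K_p·G_p/(1+K_p·G_p) = 60.75/(0.435s + 1 + 60.75), with pole at s = −(1 + 60.75)/0.435 = −142.
Closed-loop time constant τ = 1/142 = 0.00704 s.

τ = 0.00704 s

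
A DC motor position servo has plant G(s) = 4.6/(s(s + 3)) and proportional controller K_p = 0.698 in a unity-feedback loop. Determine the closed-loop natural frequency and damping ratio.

With unity feedback the closed-loop characteristic equation is s² + 3s + 0.698·4.6 = s² + 3s + 3.211 = 0.
So ω_n² = 3.211 ⇒ ω_n = 1.792 rad/s, and ζ = 3/(2ω_n) = 0.837.

ω_n = 1.79 rad/s, ζ = 0.837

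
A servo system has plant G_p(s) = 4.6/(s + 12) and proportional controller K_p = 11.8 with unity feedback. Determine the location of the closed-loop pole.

s = -66.28

Closed-loop transfer function: T(s) = K_p·G_p(s)/(1 + K_p·G_p(s)) = 54.28/(s + 12 + 54.28) = 54.28/(s + 66.28).
The closed-loop pole is at s = −66.28.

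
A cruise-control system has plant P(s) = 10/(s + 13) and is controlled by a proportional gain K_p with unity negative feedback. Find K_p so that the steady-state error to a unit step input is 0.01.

K_p = 129

For a type-0 loop with proportional control, e_ss = 1/(1 + K_p·P(0)).
P(0) = 0.7692. Require 1/(1 + K_p·0.7692) = 0.01, so 1 + 0.7692·K_p = 100.
K_p = (100 − 1)/0.7692 = 129.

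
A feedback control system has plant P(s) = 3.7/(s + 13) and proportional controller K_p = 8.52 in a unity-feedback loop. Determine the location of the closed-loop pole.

Closed-loop transfer function: T(s) = K_p·P(s)/(1 + K_p·P(s)) = 31.52/(s + 13 + 31.52) = 31.52/(s + 44.52).
The closed-loop pole is at s = −44.52.

s = -44.52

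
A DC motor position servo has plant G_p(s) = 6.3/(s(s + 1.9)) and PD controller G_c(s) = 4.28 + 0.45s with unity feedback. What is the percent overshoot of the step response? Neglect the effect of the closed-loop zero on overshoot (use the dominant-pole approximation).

20%

Forward path: (4.28 + 0.45s)·6.3/(s(s+1.9)). The closed-loop characteristic equation is s² + (1.9 + 6.3·0.45)s + 6.3·4.28 = 0.
That is s² + 4.735s + 26.96 = 0, so ω_n = 5.193 rad/s and ζ = 4.735/(2·5.193) = 0.4559.
%OS = 100·exp(−πζ/√(1−ζ²)) = 20%.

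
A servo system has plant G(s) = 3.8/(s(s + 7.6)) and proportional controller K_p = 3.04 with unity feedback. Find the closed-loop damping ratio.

ζ = 1.12

With unity feedback the closed-loop characteristic equation is s² + 7.6s + 3.04·3.8 = s² + 7.6s + 11.55 = 0.
Matching s² + 2ζω_n s + ω_n²: ω_n = √11.55 = 3.399 rad/s and 2ζω_n = 7.6, so ζ = 7.6/(2·3.399) = 1.12.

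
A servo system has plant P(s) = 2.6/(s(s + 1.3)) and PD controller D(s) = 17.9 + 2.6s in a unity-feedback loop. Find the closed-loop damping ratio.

Forward path: (17.9 + 2.6s)·2.6/(s(s+1.3)). The closed-loop characteristic equation is s² + (1.3 + 2.6·2.6)s + 2.6·17.9 = 0.
That is s² + 8.06s + 46.54 = 0, so ω_n = 6.822 rad/s and ζ = 8.06/(2·6.822) = 0.5907.

ζ = 0.591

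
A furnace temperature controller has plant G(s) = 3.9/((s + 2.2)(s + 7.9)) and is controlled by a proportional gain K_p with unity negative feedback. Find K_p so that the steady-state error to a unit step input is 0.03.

The loop is type 0, so e_ss(step) = 1/(1 + K_pos) with K_pos = K_p·G(0).
G(0) = 0.2244. Require 1/(1 + K_p·0.2244) = 0.03, so 1 + 0.2244·K_p = 33.33.
K_p = (33.33 − 1)/0.2244 = 144.

K_p = 144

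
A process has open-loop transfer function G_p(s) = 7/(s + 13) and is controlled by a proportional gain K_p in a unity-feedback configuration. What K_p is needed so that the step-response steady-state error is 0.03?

Steady-state error for a unit step on this type-0 loop is 1/(1 + K_p·G_p(0)).
G_p(0) = 0.5385. Require 1/(1 + K_p·0.5385) = 0.03, so 1 + 0.5385·K_p = 33.33.
K_p = (33.33 − 1)/0.5385 = 60.

K_p = 60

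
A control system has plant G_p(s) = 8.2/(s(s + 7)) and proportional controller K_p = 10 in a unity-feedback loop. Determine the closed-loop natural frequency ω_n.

ω_n = 9.06 rad/s

The closed-loop denominator is s(s+7) + 10·8.2 = s² + 7s + 82.
So ω_n² = 82 ⇒ ω_n = 9.055 rad/s, and ζ = 7/(2ω_n) = 0.387.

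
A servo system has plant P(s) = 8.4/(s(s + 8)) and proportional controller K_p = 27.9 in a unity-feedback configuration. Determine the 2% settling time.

T_s ≈ 1 s

The closed-loop denominator s² + 8s + 234.4 gives ω_n = √234.4 = 15.31 and ζ = 8/(2ω_n) = 0.2613.
2% settling time T_s ≈ 4/(ζω_n) = 4/4 = 1 s.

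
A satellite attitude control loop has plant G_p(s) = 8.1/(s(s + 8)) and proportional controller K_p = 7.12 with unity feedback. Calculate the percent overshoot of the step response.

Closed-loop characteristic equation: s² + 8s + 57.67 = 0, so ω_n = 7.594 rad/s and ζ = 8/(2·7.594) = 0.5267.
%OS = 100·exp(−πζ/√(1−ζ²)) = 100·exp(−π·0.5267/√0.7226) = 14.3%.

14.3%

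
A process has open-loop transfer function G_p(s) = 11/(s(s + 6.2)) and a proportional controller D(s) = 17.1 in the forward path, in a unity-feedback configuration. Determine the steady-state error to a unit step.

0

The open loop D(s)G_p(s) has a pole at the origin (type 1), so the static position error constant is infinite and e_ss = 1/(1+∞) = 0.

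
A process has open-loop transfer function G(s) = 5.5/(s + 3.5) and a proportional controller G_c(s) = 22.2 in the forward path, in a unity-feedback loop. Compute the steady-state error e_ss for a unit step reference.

0.0279

The loop is type 0. Static position error constant K_pos = G_c(0)·G(0) = 22.2·1.571 = 34.89.
Steady-state error to a unit step: e_ss = 1/(1+K_pos) = 1/35.89 = 0.0279.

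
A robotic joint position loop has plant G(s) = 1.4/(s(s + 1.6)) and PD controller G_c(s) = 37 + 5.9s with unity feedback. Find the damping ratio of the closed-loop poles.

Forward path: (37 + 5.9s)·1.4/(s(s+1.6)). The closed-loop characteristic equation is s² + (1.6 + 1.4·5.9)s + 1.4·37 = 0.
That is s² + 9.86s + 51.8 = 0, so ω_n = 7.197 rad/s and ζ = 9.86/(2·7.197) = 0.685.

ζ = 0.685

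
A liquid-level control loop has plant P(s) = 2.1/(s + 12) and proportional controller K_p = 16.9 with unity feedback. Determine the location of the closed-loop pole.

s = -47.49

Closed-loop transfer function: T(s) = K_p·P(s)/(1 + K_p·P(s)) = 35.49/(s + 12 + 35.49) = 35.49/(s + 47.49).
The closed-loop pole is at s = −47.49.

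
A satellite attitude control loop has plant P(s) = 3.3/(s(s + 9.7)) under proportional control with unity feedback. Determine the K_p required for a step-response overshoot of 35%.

From %OS = 100·exp(−πζ/√(1−ζ²)) = 35%, ζ = −ln(0.35)/√(π²+ln²(0.35)) = 0.3169.
Characteristic equation s² + 9.7s + 3.3K_p = 0 gives ζ = 9.7/(2√(3.3K_p)).
Setting ζ = 0.3169: √(3.3K_p) = 9.7/(2·0.3169) = 15.3, so K_p = 234.2/3.3 = 71.

K_p = 71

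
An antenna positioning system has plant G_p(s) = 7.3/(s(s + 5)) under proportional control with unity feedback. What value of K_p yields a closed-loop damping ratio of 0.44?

Closed-loop characteristic equation: s² + 5s + K_p·7.3 = 0.
So ω_n = √(7.3K_p) and 2ζω_n = 5, giving ζ = 5/(2√(7.3K_p)).
Setting ζ = 0.44: √(7.3K_p) = 5/(2·0.44) = 5.682, so K_p = 32.28/7.3 = 4.42.

K_p = 4.42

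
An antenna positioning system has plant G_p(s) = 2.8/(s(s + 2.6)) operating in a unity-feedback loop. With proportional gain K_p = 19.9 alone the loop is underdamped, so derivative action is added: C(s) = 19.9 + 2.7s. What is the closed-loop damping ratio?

ζ = 0.681

Forward path: (19.9 + 2.7s)·2.8/(s(s+2.6)). The closed-loop characteristic equation is s² + (2.6 + 2.8·2.7)s + 2.8·19.9 = 0.
That is s² + 10.16s + 55.72 = 0, so ω_n = 7.465 rad/s and ζ = 10.16/(2·7.465) = 0.6805.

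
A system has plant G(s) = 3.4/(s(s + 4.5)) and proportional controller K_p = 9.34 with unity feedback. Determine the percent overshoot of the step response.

The closed-loop denominator s² + 4.5s + 31.76 gives ω_n = √31.76 = 5.635 and ζ = 4.5/(2ω_n) = 0.3993.
%OS = 100·exp(−πζ/√(1−ζ²)) = 100·exp(−π·0.3993/√0.8406) = 25.5%.

25.5%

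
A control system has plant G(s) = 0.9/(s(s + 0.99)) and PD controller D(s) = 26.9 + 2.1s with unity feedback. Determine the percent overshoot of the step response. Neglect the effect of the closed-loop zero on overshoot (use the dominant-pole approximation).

Forward path: (26.9 + 2.1s)·0.9/(s(s+0.99)). The closed-loop characteristic equation is s² + (0.99 + 0.9·2.1)s + 0.9·26.9 = 0.
That is s² + 2.88s + 24.21 = 0, so ω_n = 4.92 rad/s and ζ = 2.88/(2·4.92) = 0.2927.
%OS = 100·exp(−πζ/√(1−ζ²)) = 38.2%.

38.2%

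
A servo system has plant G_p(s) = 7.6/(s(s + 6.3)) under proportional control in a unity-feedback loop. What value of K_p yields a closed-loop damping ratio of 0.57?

Closed-loop characteristic equation: s² + 6.3s + K_p·7.6 = 0.
So ω_n = √(7.6K_p) and 2ζω_n = 6.3, giving ζ = 6.3/(2√(7.6K_p)).
Setting ζ = 0.57: √(7.6K_p) = 6.3/(2·0.57) = 5.526, so K_p = 30.54/7.6 = 4.02.

K_p = 4.02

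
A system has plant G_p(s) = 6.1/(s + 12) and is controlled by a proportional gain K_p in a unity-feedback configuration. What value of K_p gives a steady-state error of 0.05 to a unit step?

For a type-0 loop with proportional control, e_ss = 1/(1 + K_p·G_p(0)).
G_p(0) = 0.5083. Require 1/(1 + K_p·0.5083) = 0.05, so 1 + 0.5083·K_p = 20.
K_p = (20 − 1)/0.5083 = 37.4.

K_p = 37.4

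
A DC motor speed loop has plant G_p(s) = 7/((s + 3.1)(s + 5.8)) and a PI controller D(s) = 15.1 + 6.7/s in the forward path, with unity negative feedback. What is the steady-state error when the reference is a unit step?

The open loop D(s)G_p(s) has a pole at the origin (type 1), so the static position error constant is infinite and e_ss = 1/(1+∞) = 0.

0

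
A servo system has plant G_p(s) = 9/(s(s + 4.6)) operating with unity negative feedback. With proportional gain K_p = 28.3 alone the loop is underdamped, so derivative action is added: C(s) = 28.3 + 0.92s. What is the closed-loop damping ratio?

Forward path: (28.3 + 0.92s)·9/(s(s+4.6)). The closed-loop characteristic equation is s² + (4.6 + 9·0.92)s + 9·28.3 = 0.
That is s² + 12.88s + 254.7 = 0, so ω_n = 15.96 rad/s and ζ = 12.88/(2·15.96) = 0.4035.

ζ = 0.404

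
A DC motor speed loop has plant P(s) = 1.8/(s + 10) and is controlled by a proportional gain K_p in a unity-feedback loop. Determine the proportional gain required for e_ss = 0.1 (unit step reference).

The loop is type 0, so e_ss(step) = 1/(1 + K_pos) with K_pos = K_p·P(0).
P(0) = 0.18. Require 1/(1 + K_p·0.18) = 0.1, so 1 + 0.18·K_p = 10.
K_p = (10 − 1)/0.18 = 50.

K_p = 50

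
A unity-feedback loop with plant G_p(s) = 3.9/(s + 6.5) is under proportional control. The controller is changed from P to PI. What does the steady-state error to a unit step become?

The integrator makes K_pos = lim_{s→0} C(s)G(s) infinite, so e_ss = 1/(1+K_pos) = 0.

0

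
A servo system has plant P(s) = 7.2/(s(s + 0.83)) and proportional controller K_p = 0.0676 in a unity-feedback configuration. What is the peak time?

From 1 + K_pP(s) = 0: s² + 0.83s + 0.4867 = 0 ⇒ ω_n = 0.6977, ζ = 0.5949.
Damped frequency ω_d = ω_n√(1−ζ²) = 0.5608 rad/s, so peak time T_p = π/ω_d = 5.6 s.

T_p = 5.6 s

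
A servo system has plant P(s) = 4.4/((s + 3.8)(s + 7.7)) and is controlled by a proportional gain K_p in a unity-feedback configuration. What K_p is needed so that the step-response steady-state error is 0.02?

K_p = 326

Steady-state error for a unit step on this type-0 loop is 1/(1 + K_p·P(0)).
P(0) = 0.1504. Require 1/(1 + K_p·0.1504) = 0.02, so 1 + 0.1504·K_p = 50.
K_p = (50 − 1)/0.1504 = 326.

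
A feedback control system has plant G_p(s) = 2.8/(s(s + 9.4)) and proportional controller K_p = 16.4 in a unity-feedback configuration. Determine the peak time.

T_p = 0.644 s

The closed-loop denominator s² + 9.4s + 45.92 gives ω_n = √45.92 = 6.776 and ζ = 9.4/(2ω_n) = 0.6936.
Damped frequency ω_d = ω_n√(1−ζ²) = 4.882 rad/s, so peak time T_p = π/ω_d = 0.644 s.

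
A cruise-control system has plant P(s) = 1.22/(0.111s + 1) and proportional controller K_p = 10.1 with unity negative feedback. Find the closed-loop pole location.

s = -120

Closed loop: T(s) = K_p·P/(1+K_p·P) = 12.32/(0.111s + 1 + 12.32), with pole at s = −(1 + 12.32)/0.111 = −120.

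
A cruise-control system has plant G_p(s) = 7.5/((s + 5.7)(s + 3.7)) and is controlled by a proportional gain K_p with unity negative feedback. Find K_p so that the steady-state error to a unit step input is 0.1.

K_p = 25.3

The loop is type 0, so e_ss(step) = 1/(1 + K_pos) with K_pos = K_p·G_p(0).
G_p(0) = 0.3556. Require 1/(1 + K_p·0.3556) = 0.1, so 1 + 0.3556·K_p = 10.
K_p = (10 − 1)/0.3556 = 25.3.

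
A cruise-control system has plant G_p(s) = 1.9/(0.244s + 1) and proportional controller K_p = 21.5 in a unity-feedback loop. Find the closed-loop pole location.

Closed loop: T(s) = K_p·G_p/(1+K_p·G_p) = 40.85/(0.244s + 1 + 40.85), with pole at s = −(1 + 40.85)/0.244 = −171.5.

s = -171.5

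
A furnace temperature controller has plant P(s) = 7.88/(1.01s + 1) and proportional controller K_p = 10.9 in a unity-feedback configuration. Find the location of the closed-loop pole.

Closed loop: T(s) = K_p·P/(1+K_p·P) = 85.89/(1.01s + 1 + 85.89), with pole at s = −(1 + 85.89)/1.01 = −86.03.

s = -86.03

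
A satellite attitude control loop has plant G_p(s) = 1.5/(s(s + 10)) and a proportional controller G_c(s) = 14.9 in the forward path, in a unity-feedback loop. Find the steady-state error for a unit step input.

0

The open loop G_c(s)G_p(s) has a pole at the origin (type 1), so the static position error constant is infinite and e_ss = 1/(1+∞) = 0.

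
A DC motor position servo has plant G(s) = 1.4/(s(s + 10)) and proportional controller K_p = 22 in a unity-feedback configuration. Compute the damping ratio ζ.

With unity feedback the closed-loop characteristic equation is s² + 10s + 22·1.4 = s² + 10s + 30.8 = 0.
Matching s² + 2ζω_n s + ω_n²: ω_n = √30.8 = 5.55 rad/s and 2ζω_n = 10, so ζ = 10/(2·5.55) = 0.901.

ζ = 0.901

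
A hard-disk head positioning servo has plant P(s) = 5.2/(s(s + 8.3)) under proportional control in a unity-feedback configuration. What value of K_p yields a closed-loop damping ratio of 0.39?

K_p = 21.8

Closed-loop characteristic equation: s² + 8.3s + K_p·5.2 = 0.
So ω_n = √(5.2K_p) and 2ζω_n = 8.3, giving ζ = 8.3/(2√(5.2K_p)).
Setting ζ = 0.39: √(5.2K_p) = 8.3/(2·0.39) = 10.64, so K_p = 113.2/5.2 = 21.8.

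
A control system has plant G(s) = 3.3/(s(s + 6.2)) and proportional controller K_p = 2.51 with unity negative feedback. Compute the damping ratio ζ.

With unity feedback the closed-loop characteristic equation is s² + 6.2s + 2.51·3.3 = s² + 6.2s + 8.283 = 0.
So ω_n² = 8.283 ⇒ ω_n = 2.878 rad/s, and ζ = 6.2/(2ω_n) = 1.08.

ζ = 1.08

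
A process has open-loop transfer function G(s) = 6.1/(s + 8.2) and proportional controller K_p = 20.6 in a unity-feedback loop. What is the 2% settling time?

Closed-loop transfer function: T(s) = K_p·G(s)/(1 + K_p·G(s)) = 125.7/(s + 8.2 + 125.7) = 125.7/(s + 133.9).
Time constant τ = 1/133.9 = 0.00747 s, so the 2% settling time is about 4τ = 0.0299 s.

T_s ≈ 0.0299 s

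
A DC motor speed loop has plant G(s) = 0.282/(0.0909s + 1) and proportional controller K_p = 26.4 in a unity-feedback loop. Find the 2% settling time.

T_s ≈ 0.0431 s

Closed loop: T(s) = K_p·G/(1+K_p·G) = 7.445/(0.0909s + 1 + 7.445), with pole at s = −(1 + 7.445)/0.0909 = −92.9.
τ = 1/92.9 = 0.01076 s, so 2% settling time ≈ 4τ = 0.0431 s.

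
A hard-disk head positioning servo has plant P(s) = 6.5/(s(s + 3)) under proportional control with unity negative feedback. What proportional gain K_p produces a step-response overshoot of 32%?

From %OS = 100·exp(−πζ/√(1−ζ²)) = 32%, ζ = −ln(0.32)/√(π²+ln²(0.32)) = 0.341.
Characteristic equation s² + 3s + 6.5K_p = 0 gives ζ = 3/(2√(6.5K_p)).
Setting ζ = 0.341: √(6.5K_p) = 3/(2·0.341) = 4.399, so K_p = 19.35/6.5 = 2.98.

K_p = 2.98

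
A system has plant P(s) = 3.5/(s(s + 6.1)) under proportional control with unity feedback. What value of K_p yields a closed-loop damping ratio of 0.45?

K_p = 13.1

Closed-loop characteristic equation: s² + 6.1s + K_p·3.5 = 0.
So ω_n = √(3.5K_p) and 2ζω_n = 6.1, giving ζ = 6.1/(2√(3.5K_p)).
Setting ζ = 0.45: √(3.5K_p) = 6.1/(2·0.45) = 6.778, so K_p = 45.94/3.5 = 13.1.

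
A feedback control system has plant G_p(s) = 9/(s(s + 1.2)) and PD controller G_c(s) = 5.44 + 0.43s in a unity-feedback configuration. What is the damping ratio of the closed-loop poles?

Forward path: (5.44 + 0.43s)·9/(s(s+1.2)). The closed-loop characteristic equation is s² + (1.2 + 9·0.43)s + 9·5.44 = 0.
That is s² + 5.07s + 48.96 = 0, so ω_n = 6.997 rad/s and ζ = 5.07/(2·6.997) = 0.3623.

ζ = 0.362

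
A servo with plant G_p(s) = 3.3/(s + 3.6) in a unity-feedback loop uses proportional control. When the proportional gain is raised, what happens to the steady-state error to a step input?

decrease

The position error constant K_pos = K_p·G_p(0) grows with K_p, and e_ss = 1/(1+K_pos) falls.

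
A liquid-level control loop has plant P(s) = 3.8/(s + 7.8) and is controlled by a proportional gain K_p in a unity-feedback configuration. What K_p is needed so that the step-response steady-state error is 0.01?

The loop is type 0, so e_ss(step) = 1/(1 + K_pos) with K_pos = K_p·P(0).
P(0) = 0.4872. Require 1/(1 + K_p·0.4872) = 0.01, so 1 + 0.4872·K_p = 100.
K_p = (100 − 1)/0.4872 = 203.

K_p = 203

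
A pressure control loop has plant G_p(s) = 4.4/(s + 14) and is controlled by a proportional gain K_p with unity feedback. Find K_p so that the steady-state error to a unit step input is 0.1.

K_p = 28.6

The loop is type 0, so e_ss(step) = 1/(1 + K_pos) with K_pos = K_p·G_p(0).
G_p(0) = 0.3143. Require 1/(1 + K_p·0.3143) = 0.1, so 1 + 0.3143·K_p = 10.
K_p = (10 − 1)/0.3143 = 28.6.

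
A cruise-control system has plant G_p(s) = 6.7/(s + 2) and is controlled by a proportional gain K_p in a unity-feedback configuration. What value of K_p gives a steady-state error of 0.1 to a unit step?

Steady-state error for a unit step on this type-0 loop is 1/(1 + K_p·G_p(0)).
G_p(0) = 3.35. Require 1/(1 + K_p·3.35) = 0.1, so 1 + 3.35·K_p = 10.
K_p = (10 − 1)/3.35 = 2.69.

K_p = 2.69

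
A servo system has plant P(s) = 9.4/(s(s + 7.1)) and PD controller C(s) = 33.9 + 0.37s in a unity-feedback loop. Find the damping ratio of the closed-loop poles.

Forward path: (33.9 + 0.37s)·9.4/(s(s+7.1)). The closed-loop characteristic equation is s² + (7.1 + 9.4·0.37)s + 9.4·33.9 = 0.
That is s² + 10.58s + 318.7 = 0, so ω_n = 17.85 rad/s and ζ = 10.58/(2·17.85) = 0.2963.

ζ = 0.296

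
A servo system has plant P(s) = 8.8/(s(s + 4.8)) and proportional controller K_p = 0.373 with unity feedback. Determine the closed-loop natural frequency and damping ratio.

With unity feedback the closed-loop characteristic equation is s² + 4.8s + 0.373·8.8 = s² + 4.8s + 3.282 = 0.
Matching s² + 2ζω_n s + ω_n²: ω_n = √3.282 = 1.812 rad/s and 2ζω_n = 4.8, so ζ = 4.8/(2·1.812) = 1.32.

ω_n = 1.81 rad/s, ζ = 1.32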